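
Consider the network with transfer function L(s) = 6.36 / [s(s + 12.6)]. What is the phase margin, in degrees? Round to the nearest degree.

88°

Gain crossover: |L(jω)| = 1 at ω ≈ 0.504 rad/sec.
∠L(j0.504) = −90° − arctan(0.504/12.6) ≈ -92.29°
PM = 180° + (-92.29°) = 87.71°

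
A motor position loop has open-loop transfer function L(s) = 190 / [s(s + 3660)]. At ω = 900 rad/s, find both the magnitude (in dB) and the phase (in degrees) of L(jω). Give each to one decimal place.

|L| = -85.0 dB, ∠L = -103.8 deg

|j900 + 3660| = √(900² + 3660²) = 3769
|j900| = 900
|L(j900)| = 190 / (3769 × 900) = 5.6012e-05
20 log₁₀(5.6012e-05) = -85.03 dB
∠(j900 + 3660) = arctan(900/3660) = 13.82°
∠(j900) = 90.00°
∠L(j900) = − (13.82° + 90.00°) = -103.82°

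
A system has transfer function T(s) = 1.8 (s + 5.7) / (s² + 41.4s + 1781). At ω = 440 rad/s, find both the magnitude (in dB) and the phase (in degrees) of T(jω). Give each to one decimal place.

|T| = -47.7 dB, ∠T = -85.3°

|j440 + 5.7| = √(440² + 5.7²) = 440
|(j440)² + 41.4(j440) + 1781| = |-1.9182e+05 + j18216| = 1.927e+05
|T(j440)| = 1.8 × 440 / 1.927e+05 = 0.0041107
20 log₁₀(0.0041107) = -47.72 dB
∠(j440 + 5.7) = arctan(440/5.7) = 89.26°
∠[(j440)² + 41.4(j440) + 1781] = ∠[-1.9182e+05 + j18216] = 174.58°
∠T(j440) = 89.26° − 174.58° = -85.32°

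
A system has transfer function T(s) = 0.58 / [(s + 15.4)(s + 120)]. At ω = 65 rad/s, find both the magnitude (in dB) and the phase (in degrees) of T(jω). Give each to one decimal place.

|T| = -83.9 dB, ∠T = -105.1°

|j65 + 15.4| = √(65² + 15.4²) = 66.8
|j65 + 120| = √(65² + 120²) = 136.5
|T(j65)| = 0.58 / (66.8 × 136.5) = 6.3622e-05
20 log₁₀(6.3622e-05) = -83.93 dB
∠(j65 + 15.4) = arctan(65/15.4) = 76.67°
∠(j65 + 120) = arctan(65/120) = 28.44°
∠T(j65) = − (76.67° + 28.44°) = -105.11°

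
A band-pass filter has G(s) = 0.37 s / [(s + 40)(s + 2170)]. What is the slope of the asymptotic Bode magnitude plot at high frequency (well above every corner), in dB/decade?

-20 dB/decade

With 1 zero and 2 poles, the high-frequency asymptotic slope is 20 × (1 − 2) = -20 dB/decade.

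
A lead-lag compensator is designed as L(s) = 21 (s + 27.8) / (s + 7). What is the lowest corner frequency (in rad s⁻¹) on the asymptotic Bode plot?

7 rad s⁻¹

Break frequencies occur at each pole and zero magnitude: 7 rad s⁻¹, 27.8 rad s⁻¹.
The lowest is 7 rad s⁻¹.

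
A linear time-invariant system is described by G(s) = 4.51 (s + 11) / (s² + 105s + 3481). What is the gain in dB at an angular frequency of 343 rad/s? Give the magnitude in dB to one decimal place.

-37.8 dB

|j343 + 11| = √(343² + 11²) = 343.2
|(j343)² + 105(j343) + 3481| = |-1.1417e+05 + j36015| = 1.197e+05
|G(j343)| = 4.51 × 343.2 / 1.197e+05 = 0.012929
20 log₁₀(0.012929) = -37.77 dB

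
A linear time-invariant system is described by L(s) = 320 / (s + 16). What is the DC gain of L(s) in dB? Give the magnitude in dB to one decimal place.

26.0 dB

L(0) = 320 / 16 = 20
20 log₁₀(20) = 26.02 dB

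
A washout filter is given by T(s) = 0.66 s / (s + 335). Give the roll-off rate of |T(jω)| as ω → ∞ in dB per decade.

0 dB/decade

With 1 zero and 1 pole, the high-frequency asymptotic slope is 20 × (1 − 1) = 0 dB/decade.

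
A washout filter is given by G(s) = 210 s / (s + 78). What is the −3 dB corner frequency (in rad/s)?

78 rad/s

For a single-pole high-pass, the −3 dB point is at the pole: ω = 78 rad/s.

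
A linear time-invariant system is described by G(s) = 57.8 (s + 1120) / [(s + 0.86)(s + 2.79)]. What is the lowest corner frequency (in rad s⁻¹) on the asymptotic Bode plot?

0.86 rad s⁻¹

Break frequencies occur at each pole and zero magnitude: 0.86 rad s⁻¹, 2.79 rad s⁻¹, 1120 rad s⁻¹.
The lowest is 0.86 rad s⁻¹.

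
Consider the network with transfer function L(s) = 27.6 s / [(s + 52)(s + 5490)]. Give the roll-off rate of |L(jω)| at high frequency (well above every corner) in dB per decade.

-20 dB/decade

With 1 zero and 2 poles, the high-frequency asymptotic slope is 20 × (1 − 2) = -20 dB/decade.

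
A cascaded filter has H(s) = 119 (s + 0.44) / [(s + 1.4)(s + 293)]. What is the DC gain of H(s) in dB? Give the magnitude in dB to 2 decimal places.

H(0) = 119 × 0.44 / (1.4 × 293) = 0.12765
20 log₁₀(0.12765) = -17.880 dB

-17.88 dB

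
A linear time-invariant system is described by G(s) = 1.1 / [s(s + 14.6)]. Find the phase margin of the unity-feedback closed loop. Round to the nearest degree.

Gain crossover: |G(jω)| = 1 at ω ≈ 0.0753 rad/sec.
∠G(j0.0753) = −90° − arctan(0.0753/14.6) ≈ -90.30°
PM = 180° + (-90.30°) = 89.70°

90°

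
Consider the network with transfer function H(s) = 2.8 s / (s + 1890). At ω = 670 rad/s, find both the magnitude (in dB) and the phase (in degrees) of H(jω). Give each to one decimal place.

|j670| = 670
|j670 + 1890| = √(670² + 1890²) = 2005
|H(j670)| = 2.8 × 670 / 2005 = 0.93555
20 log₁₀(0.93555) = -0.58 dB
∠(j670) = 90.00°
∠(j670 + 1890) = arctan(670/1890) = 19.52°
∠H(j670) = 90.00° − 19.52° = 70.48°

|H| = -0.6 dB, ∠H = 70.5°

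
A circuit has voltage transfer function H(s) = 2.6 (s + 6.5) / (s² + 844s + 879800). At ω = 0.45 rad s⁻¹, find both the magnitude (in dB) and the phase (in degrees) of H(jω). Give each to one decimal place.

|j0.45 + 6.5| = √(0.45² + 6.5²) = 6.516
|(j0.45)² + 844(j0.45) + 879800| = |8.798e+05 + j379.8| = 8.798e+05
|H(j0.45)| = 2.6 × 6.516 / 8.798e+05 = 1.9255e-05
20 log₁₀(1.9255e-05) = -94.31 dB
∠(j0.45 + 6.5) = arctan(0.45/6.5) = 3.96°
∠[(j0.45)² + 844(j0.45) + 879800] = ∠[8.798e+05 + j379.8] = 0.02°
∠H(j0.45) = 3.96° − 0.02° = 3.94°

|H| = -94.3 dB, ∠H = 3.9°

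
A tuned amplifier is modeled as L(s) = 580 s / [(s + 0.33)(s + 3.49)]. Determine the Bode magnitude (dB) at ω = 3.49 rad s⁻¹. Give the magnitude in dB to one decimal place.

41.4 dB

|j3.49| = 3.49
|j3.49 + 0.33| = √(3.49² + 0.33²) = 3.506
|j3.49 + 3.49| = √(3.49² + 3.49²) = 4.936
|L(j3.49)| = 580 × 3.49 / (3.506 × 4.936) = 116.99
20 log₁₀(116.99) = 41.36 dB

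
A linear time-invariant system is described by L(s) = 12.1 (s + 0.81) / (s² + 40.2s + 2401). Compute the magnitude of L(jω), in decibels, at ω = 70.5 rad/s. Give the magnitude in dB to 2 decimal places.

|j70.5 + 0.81| = √(70.5² + 0.81²) = 70.5
|(j70.5)² + 40.2(j70.5) + 2401| = |-2569.2 + j2834.1| = 3825
|L(j70.5)| = 12.1 × 70.5 / 3825 = 0.22301
20 log₁₀(0.22301) = -13.033 dB

-13.03 dB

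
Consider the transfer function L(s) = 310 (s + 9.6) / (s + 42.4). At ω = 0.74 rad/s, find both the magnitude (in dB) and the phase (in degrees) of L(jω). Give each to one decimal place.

|j0.74 + 9.6| = √(0.74² + 9.6²) = 9.628
|j0.74 + 42.4| = √(0.74² + 42.4²) = 42.41
|L(j0.74)| = 310 × 9.628 / 42.41 = 70.386
20 log₁₀(70.386) = 36.95 dB
∠(j0.74 + 9.6) = arctan(0.74/9.6) = 4.41°
∠(j0.74 + 42.4) = arctan(0.74/42.4) = 1.00°
∠L(j0.74) = 4.41° − 1.00° = 3.41°

|L| = 36.9 dB, ∠L = 3.4°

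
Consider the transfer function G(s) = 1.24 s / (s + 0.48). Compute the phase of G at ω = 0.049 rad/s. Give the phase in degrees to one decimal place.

84.2 deg

∠(j0.049) = 90.00°
∠(j0.049 + 0.48) = arctan(0.049/0.48) = 5.83°
∠G(j0.049) = 90.00° − 5.83° = 84.17°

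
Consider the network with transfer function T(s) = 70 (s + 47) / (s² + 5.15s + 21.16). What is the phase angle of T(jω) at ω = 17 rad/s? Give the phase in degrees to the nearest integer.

∠(j17 + 47) = arctan(17/47) = 19.89°
∠[(j17)² + 5.15(j17) + 21.16] = ∠[-267.84 + j87.55] = 161.90°
∠T(j17) = 19.89° − 161.90° = -142.01°

-142 deg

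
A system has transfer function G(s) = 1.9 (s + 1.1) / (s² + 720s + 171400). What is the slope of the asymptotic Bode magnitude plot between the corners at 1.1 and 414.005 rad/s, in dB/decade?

20 dB/decade

In this band the factors already past their corner are: zero at 1.1; net slope = 20 dB/decade.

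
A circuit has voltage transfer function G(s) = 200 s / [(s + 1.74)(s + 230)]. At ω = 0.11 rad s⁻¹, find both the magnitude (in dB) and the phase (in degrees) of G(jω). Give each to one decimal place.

|j0.11| = 0.11
|j0.11 + 1.74| = √(0.11² + 1.74²) = 1.743
|j0.11 + 230| = √(0.11² + 230²) = 230
|G(j0.11)| = 200 × 0.11 / (1.743 × 230) = 0.054863
20 log₁₀(0.054863) = -25.21 dB
∠(j0.11) = 90.00°
∠(j0.11 + 1.74) = arctan(0.11/1.74) = 3.62°
∠(j0.11 + 230) = arctan(0.11/230) = 0.03°
∠G(j0.11) = 90.00° − (3.62° + 0.03°) = 86.36°

|G| = -25.2 dB, ∠G = 86.4°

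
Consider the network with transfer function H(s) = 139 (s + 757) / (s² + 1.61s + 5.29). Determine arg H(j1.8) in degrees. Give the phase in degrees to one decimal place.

-54.6 deg

∠(j1.8 + 757) = arctan(1.8/757) = 0.14°
∠[(j1.8)² + 1.61(j1.8) + 5.29] = ∠[2.05 + j2.898] = 54.73°
∠H(j1.8) = 0.14° − 54.73° = -54.59°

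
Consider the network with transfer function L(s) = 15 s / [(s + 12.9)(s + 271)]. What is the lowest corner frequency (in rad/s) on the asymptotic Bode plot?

12.9 rad/s

Break frequencies occur at each pole and zero magnitude: 12.9 rad/s, 271 rad/s.
The lowest is 12.9 rad/s.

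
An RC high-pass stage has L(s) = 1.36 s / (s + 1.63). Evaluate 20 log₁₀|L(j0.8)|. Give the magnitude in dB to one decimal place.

-4.4 dB

|j0.8| = 0.8
|j0.8 + 1.63| = √(0.8² + 1.63²) = 1.816
|L(j0.8)| = 1.36 × 0.8 / 1.816 = 0.59921
20 log₁₀(0.59921) = -4.45 dB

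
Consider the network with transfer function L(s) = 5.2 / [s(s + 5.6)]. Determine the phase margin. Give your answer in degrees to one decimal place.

80.7°

Gain crossover: |L(jω)| = 1 at ω ≈ 0.916 rad/s.
∠L(j0.916) = −90° − arctan(0.916/5.6) ≈ -99.29°
PM = 180° + (-99.29°) = 80.71°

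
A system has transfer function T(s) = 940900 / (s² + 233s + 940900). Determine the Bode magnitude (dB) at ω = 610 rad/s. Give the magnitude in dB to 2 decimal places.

|(j610)² + 233(j610) + 940900| = |5.688e+05 + j1.4213e+05| = 5.863e+05
|T(j610)| = 940900 / 5.863e+05 = 1.6048
20 log₁₀(1.6048) = 4.109 dB

4.11 dB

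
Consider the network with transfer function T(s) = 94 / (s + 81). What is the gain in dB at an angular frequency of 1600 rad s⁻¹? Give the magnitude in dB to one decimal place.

-24.6 dB

|j1600 + 81| = √(1600² + 81²) = 1602
|T(j1600)| = 94 / 1602 = 0.058675
20 log₁₀(0.058675) = -24.63 dB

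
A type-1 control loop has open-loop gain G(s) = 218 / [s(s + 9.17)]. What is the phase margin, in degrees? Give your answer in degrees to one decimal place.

Gain crossover: |G(jω)| = 1 at ω ≈ 13.4 rad/sec.
∠G(j13.4) = −90° − arctan(13.4/9.17) ≈ -145.65°
PM = 180° + (-145.65°) = 34.35°

34.4°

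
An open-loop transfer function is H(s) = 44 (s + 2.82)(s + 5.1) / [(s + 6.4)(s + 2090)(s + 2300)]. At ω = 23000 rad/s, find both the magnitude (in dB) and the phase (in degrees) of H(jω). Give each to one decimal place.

|H| = -54.4 dB, ∠H = -79.1°

|j23000 + 2.82| = √(23000² + 2.82²) = 2.3e+04
|j23000 + 5.1| = √(23000² + 5.1²) = 2.3e+04
|j23000 + 6.4| = √(23000² + 6.4²) = 2.3e+04
|j23000 + 2090| = √(23000² + 2090²) = 2.309e+04
|j23000 + 2300| = √(23000² + 2300²) = 2.311e+04
|H(j23000)| = 44 × 2.3e+04 × 2.3e+04 / (2.3e+04 × 2.309e+04 × 2.311e+04) = 0.0018957
20 log₁₀(0.0018957) = -54.44 dB
∠(j23000 + 2.82) = arctan(23000/2.82) = 89.99°
∠(j23000 + 5.1) = arctan(23000/5.1) = 89.99°
∠(j23000 + 6.4) = arctan(23000/6.4) = 89.98°
∠(j23000 + 2090) = arctan(23000/2090) = 84.81°
∠(j23000 + 2300) = arctan(23000/2300) = 84.29°
∠H(j23000) = 89.99° + 89.99° − (89.98° + 84.81° + 84.29°) = -79.10°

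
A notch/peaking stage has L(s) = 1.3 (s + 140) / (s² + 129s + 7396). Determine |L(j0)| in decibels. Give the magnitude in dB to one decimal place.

-32.2 dB

L(0) = 1.3 × 140 / 7396 = 0.024608
20 log₁₀(0.024608) = -32.18 dB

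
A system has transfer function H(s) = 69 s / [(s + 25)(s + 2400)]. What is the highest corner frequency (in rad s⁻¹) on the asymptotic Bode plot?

Break frequencies occur at each pole and zero magnitude: 25 rad s⁻¹, 2400 rad s⁻¹.
The highest is 2400 rad s⁻¹.

2400 rad s⁻¹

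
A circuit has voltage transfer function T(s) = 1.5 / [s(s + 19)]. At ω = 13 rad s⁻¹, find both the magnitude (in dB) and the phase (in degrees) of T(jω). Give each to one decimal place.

|j13 + 19| = √(13² + 19²) = 23.02
|j13| = 13
|T(j13)| = 1.5 / (23.02 × 13) = 0.005012
20 log₁₀(0.005012) = -46.00 dB
∠(j13 + 19) = arctan(13/19) = 34.38°
∠(j13) = 90.00°
∠T(j13) = − (34.38° + 90.00°) = -124.38°

|T| = -46.0 dB, ∠T = -124.4°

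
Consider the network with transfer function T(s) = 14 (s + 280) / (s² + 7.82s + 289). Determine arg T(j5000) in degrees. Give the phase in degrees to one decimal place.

∠(j5000 + 280) = arctan(5000/280) = 86.79°
∠[(j5000)² + 7.82(j5000) + 289] = ∠[-2.5e+07 + j39100] = 179.91°
∠T(j5000) = 86.79° − 179.91° = -93.12°

-93.1 deg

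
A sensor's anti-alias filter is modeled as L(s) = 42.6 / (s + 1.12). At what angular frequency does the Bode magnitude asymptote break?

The single real pole at s = −1.12 gives a corner at ω = 1.12 rad/s.

1.12 rad/s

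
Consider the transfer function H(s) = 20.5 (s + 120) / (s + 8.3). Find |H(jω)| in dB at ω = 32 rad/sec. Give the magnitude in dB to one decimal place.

37.7 dB

|j32 + 120| = √(32² + 120²) = 124.2
|j32 + 8.3| = √(32² + 8.3²) = 33.06
|H(j32)| = 20.5 × 124.2 / 33.06 = 77.013
20 log₁₀(77.013) = 37.73 dB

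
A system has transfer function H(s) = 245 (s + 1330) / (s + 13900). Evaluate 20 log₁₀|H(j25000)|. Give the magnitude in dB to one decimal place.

46.6 dB

|j25000 + 1330| = √(25000² + 1330²) = 2.504e+04
|j25000 + 13900| = √(25000² + 13900²) = 2.86e+04
|H(j25000)| = 245 × 2.504e+04 / 2.86e+04 = 214.43
20 log₁₀(214.43) = 46.63 dB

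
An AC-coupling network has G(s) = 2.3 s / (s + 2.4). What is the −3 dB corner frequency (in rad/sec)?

For a single-pole high-pass, the −3 dB point is at the pole: ω = 2.4 rad/sec.

2.4 rad/sec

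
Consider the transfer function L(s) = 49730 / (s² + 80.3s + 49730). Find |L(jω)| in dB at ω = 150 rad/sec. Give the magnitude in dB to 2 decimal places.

4.46 dB

|(j150)² + 80.3(j150) + 49730| = |27230 + j12045| = 2.978e+04
|L(j150)| = 49730 / 2.978e+04 = 1.6702
20 log₁₀(1.6702) = 4.455 dB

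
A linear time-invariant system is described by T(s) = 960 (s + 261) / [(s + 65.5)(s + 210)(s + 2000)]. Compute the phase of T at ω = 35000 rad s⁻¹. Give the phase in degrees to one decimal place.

-176.7°

∠(j35000 + 261) = arctan(35000/261) = 89.57°
∠(j35000 + 65.5) = arctan(35000/65.5) = 89.89°
∠(j35000 + 210) = arctan(35000/210) = 89.66°
∠(j35000 + 2000) = arctan(35000/2000) = 86.73°
∠T(j35000) = 89.57° − (89.89° + 89.66° + 86.73°) = -176.71°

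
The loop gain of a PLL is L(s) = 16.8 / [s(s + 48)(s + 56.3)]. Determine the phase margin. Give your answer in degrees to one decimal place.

90.0°

Gain crossover: |L(jω)| = 1 at ω ≈ 0.00622 rad/s.
∠L(j0.00622) = −90° − arctan(0.00622/48) − arctan(0.00622/56.3) ≈ -90.01°
PM = 180° + (-90.01°) = 89.99°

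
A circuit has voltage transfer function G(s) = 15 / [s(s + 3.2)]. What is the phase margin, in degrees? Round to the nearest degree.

44 deg

Gain crossover: |G(jω)| = 1 at ω ≈ 3.28 rad/sec.
∠G(j3.28) = −90° − arctan(3.28/3.2) ≈ -135.67°
PM = 180° + (-135.67°) = 44.33°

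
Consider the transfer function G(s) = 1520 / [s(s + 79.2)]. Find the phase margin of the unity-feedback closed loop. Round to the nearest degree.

Gain crossover: |G(jω)| = 1 at ω ≈ 18.7 rad/s.
∠G(j18.7) = −90° − arctan(18.7/79.2) ≈ -103.27°
PM = 180° + (-103.27°) = 76.73°

77°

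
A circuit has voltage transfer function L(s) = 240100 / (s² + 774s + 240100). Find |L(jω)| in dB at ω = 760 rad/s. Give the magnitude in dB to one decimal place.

|(j760)² + 774(j760) + 240100| = |-3.375e+05 + j5.8824e+05| = 6.782e+05
|L(j760)| = 240100 / 6.782e+05 = 0.35403
20 log₁₀(0.35403) = -9.02 dB

-9.0 dB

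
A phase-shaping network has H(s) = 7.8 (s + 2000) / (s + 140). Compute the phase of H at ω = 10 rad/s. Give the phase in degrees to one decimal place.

∠(j10 + 2000) = arctan(10/2000) = 0.29°
∠(j10 + 140) = arctan(10/140) = 4.09°
∠H(j10) = 0.29° − 4.09° = -3.80°

-3.8°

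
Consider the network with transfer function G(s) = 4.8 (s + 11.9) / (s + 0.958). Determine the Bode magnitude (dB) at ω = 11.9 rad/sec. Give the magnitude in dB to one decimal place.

|j11.9 + 11.9| = √(11.9² + 11.9²) = 16.83
|j11.9 + 0.958| = √(11.9² + 0.958²) = 11.94
|G(j11.9)| = 4.8 × 16.83 / 11.94 = 6.7663
20 log₁₀(6.7663) = 16.61 dB

16.6 dB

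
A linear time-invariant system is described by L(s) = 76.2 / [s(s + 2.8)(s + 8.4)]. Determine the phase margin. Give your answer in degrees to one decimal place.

33.9°

Gain crossover: |L(jω)| = 1 at ω ≈ 2.38 rad s⁻¹.
∠L(j2.38) = −90° − arctan(2.38/2.8) − arctan(2.38/8.4) ≈ -146.12°
PM = 180° + (-146.12°) = 33.88°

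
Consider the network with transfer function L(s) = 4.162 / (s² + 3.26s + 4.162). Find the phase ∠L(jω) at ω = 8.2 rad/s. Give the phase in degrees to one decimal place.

∠[(j8.2)² + 3.26(j8.2) + 4.162] = ∠[-63.078 + j26.732] = 157.03°
∠L(j8.2) = −157.03° = -157.03°

-157.0°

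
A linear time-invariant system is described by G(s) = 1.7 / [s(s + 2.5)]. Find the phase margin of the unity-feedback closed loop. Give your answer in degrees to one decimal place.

75.3 deg

Gain crossover: |G(jω)| = 1 at ω ≈ 0.658 rad s⁻¹.
∠G(j0.658) = −90° − arctan(0.658/2.5) ≈ -104.74°
PM = 180° + (-104.74°) = 75.26°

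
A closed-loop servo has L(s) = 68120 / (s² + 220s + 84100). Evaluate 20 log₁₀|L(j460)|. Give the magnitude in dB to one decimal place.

|(j460)² + 220(j460) + 84100| = |-1.275e+05 + j1.012e+05| = 1.628e+05
|L(j460)| = 68120 / 1.628e+05 = 0.41848
20 log₁₀(0.41848) = -7.57 dB

-7.6 dB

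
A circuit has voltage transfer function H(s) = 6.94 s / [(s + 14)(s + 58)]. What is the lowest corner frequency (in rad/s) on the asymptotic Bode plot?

Break frequencies occur at each pole and zero magnitude: 14 rad/s, 58 rad/s.
The lowest is 14 rad/s.

14 rad/s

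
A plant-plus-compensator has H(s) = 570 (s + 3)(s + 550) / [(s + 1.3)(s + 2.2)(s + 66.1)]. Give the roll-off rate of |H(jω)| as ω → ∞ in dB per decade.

-20 dB/decade

With 2 zeros and 3 poles, the high-frequency asymptotic slope is 20 × (2 − 3) = -20 dB/decade.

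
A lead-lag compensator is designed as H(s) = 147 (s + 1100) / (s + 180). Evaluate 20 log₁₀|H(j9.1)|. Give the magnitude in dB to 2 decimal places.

|j9.1 + 1100| = √(9.1² + 1100²) = 1100
|j9.1 + 180| = √(9.1² + 180²) = 180.2
|H(j9.1)| = 147 × 1100 / 180.2 = 897.22
20 log₁₀(897.22) = 59.058 dB

59.06 dB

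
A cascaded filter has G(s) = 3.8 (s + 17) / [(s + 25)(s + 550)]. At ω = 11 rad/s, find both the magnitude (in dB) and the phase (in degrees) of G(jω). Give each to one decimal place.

|j11 + 17| = √(11² + 17²) = 20.25
|j11 + 25| = √(11² + 25²) = 27.31
|j11 + 550| = √(11² + 550²) = 550.1
|G(j11)| = 3.8 × 20.25 / (27.31 × 550.1) = 0.005121
20 log₁₀(0.005121) = -45.81 dB
∠(j11 + 17) = arctan(11/17) = 32.91°
∠(j11 + 25) = arctan(11/25) = 23.75°
∠(j11 + 550) = arctan(11/550) = 1.15°
∠G(j11) = 32.91° − (23.75° + 1.15°) = 8.01°

|G| = -45.8 dB, ∠G = 8.0°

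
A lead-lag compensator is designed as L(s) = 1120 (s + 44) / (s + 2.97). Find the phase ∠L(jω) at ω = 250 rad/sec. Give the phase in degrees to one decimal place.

-9.3 deg

∠(j250 + 44) = arctan(250/44) = 80.02°
∠(j250 + 2.97) = arctan(250/2.97) = 89.32°
∠L(j250) = 80.02° − 89.32° = -9.30°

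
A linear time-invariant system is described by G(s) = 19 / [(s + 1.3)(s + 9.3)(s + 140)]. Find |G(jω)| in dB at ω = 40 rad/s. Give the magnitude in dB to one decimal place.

-82.0 dB

|j40 + 1.3| = √(40² + 1.3²) = 40.02
|j40 + 9.3| = √(40² + 9.3²) = 41.07
|j40 + 140| = √(40² + 140²) = 145.6
|G(j40)| = 19 / (40.02 × 41.07 × 145.6) = 7.9397e-05
20 log₁₀(7.9397e-05) = -82.00 dB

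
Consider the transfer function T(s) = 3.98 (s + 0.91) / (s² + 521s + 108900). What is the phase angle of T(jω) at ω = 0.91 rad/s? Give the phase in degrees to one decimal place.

44.8 deg

∠(j0.91 + 0.91) = arctan(0.91/0.91) = 45.00°
∠[(j0.91)² + 521(j0.91) + 108900] = ∠[1.089e+05 + j474.11] = 0.25°
∠T(j0.91) = 45.00° − 0.25° = 44.75°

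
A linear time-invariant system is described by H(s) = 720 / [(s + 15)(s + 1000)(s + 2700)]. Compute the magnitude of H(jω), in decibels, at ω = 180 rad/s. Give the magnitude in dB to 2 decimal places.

-116.77 dB

|j180 + 15| = √(180² + 15²) = 180.6
|j180 + 1000| = √(180² + 1000²) = 1016
|j180 + 2700| = √(180² + 2700²) = 2706
|H(j180)| = 720 / (180.6 × 1016 × 2706) = 1.4498e-06
20 log₁₀(1.4498e-06) = -116.774 dB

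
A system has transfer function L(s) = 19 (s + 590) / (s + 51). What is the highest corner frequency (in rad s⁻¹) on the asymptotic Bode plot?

590 rad s⁻¹

Break frequencies occur at each pole and zero magnitude: 51 rad s⁻¹, 590 rad s⁻¹.
The highest is 590 rad s⁻¹.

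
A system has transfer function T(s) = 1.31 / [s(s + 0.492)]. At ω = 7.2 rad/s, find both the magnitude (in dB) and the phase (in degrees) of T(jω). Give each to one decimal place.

|j7.2 + 0.492| = √(7.2² + 0.492²) = 7.217
|j7.2| = 7.2
|T(j7.2)| = 1.31 / (7.217 × 7.2) = 0.025211
20 log₁₀(0.025211) = -31.97 dB
∠(j7.2 + 0.492) = arctan(7.2/0.492) = 86.09°
∠(j7.2) = 90.00°
∠T(j7.2) = − (86.09° + 90.00°) = -176.09°

|T| = -32.0 dB, ∠T = -176.1°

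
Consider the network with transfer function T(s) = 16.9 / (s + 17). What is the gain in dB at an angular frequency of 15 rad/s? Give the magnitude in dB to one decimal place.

|j15 + 17| = √(15² + 17²) = 22.67
|T(j15)| = 16.9 / 22.67 = 0.74543
20 log₁₀(0.74543) = -2.55 dB

-2.6 dB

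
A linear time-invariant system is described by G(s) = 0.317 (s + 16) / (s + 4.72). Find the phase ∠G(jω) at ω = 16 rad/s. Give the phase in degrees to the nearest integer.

-29°

∠(j16 + 16) = arctan(16/16) = 45.00°
∠(j16 + 4.72) = arctan(16/4.72) = 73.56°
∠G(j16) = 45.00° − 73.56° = -28.56°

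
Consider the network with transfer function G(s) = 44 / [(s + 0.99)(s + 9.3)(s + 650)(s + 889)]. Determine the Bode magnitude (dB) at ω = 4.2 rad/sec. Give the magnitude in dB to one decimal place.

|j4.2 + 0.99| = √(4.2² + 0.99²) = 4.315
|j4.2 + 9.3| = √(4.2² + 9.3²) = 10.2
|j4.2 + 650| = √(4.2² + 650²) = 650
|j4.2 + 889| = √(4.2² + 889²) = 889
|G(j4.2)| = 44 / (4.315 × 10.2 × 650 × 889) = 1.7292e-06
20 log₁₀(1.7292e-06) = -115.24 dB

-115.2 dB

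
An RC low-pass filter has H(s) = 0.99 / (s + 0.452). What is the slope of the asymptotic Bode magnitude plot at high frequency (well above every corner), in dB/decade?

With 0 zeros and 1 pole, the high-frequency asymptotic slope is 20 × (0 − 1) = -20 dB/decade.

-20 dB/decade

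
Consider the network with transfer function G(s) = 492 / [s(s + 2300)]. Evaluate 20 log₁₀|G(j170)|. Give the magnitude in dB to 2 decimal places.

|j170 + 2300| = √(170² + 2300²) = 2306
|j170| = 170
|G(j170)| = 492 / (2306 × 170) = 0.0012549
20 log₁₀(0.0012549) = -58.028 dB

-58.03 dB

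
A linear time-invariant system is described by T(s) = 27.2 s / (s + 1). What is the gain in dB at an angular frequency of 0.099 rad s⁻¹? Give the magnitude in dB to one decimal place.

|j0.099| = 0.099
|j0.099 + 1| = √(0.099² + 1²) = 1.005
|T(j0.099)| = 27.2 × 0.099 / 1.005 = 2.6797
20 log₁₀(2.6797) = 8.56 dB

8.6 dB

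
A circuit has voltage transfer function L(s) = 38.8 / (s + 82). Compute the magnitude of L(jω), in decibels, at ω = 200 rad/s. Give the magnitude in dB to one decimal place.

-14.9 dB

|j200 + 82| = √(200² + 82²) = 216.2
|L(j200)| = 38.8 / 216.2 = 0.1795
20 log₁₀(0.1795) = -14.92 dB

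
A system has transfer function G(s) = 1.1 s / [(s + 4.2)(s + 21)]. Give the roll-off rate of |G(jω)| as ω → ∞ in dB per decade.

-20 dB/decade

With 1 zero and 2 poles, the high-frequency asymptotic slope is 20 × (1 − 2) = -20 dB/decade.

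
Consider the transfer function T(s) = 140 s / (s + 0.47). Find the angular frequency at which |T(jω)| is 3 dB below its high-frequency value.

0.47 rad/s

For a single-pole high-pass, the −3 dB point is at the pole: ω = 0.47 rad/s.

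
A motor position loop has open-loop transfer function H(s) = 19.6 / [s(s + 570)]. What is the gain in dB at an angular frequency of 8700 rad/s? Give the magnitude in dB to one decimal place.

|j8700 + 570| = √(8700² + 570²) = 8719
|j8700| = 8700
|H(j8700)| = 19.6 / (8719 × 8700) = 2.584e-07
20 log₁₀(2.584e-07) = -131.75 dB

-131.8 dB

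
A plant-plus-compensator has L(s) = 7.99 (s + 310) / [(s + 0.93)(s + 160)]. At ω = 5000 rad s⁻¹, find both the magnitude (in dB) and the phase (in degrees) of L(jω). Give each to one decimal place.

|j5000 + 310| = √(5000² + 310²) = 5010
|j5000 + 0.93| = √(5000² + 0.93²) = 5000
|j5000 + 160| = √(5000² + 160²) = 5003
|L(j5000)| = 7.99 × 5010 / (5000 × 5003) = 0.0016002
20 log₁₀(0.0016002) = -55.92 dB
∠(j5000 + 310) = arctan(5000/310) = 86.45°
∠(j5000 + 0.93) = arctan(5000/0.93) = 89.99°
∠(j5000 + 160) = arctan(5000/160) = 88.17°
∠L(j5000) = 86.45° − (89.99° + 88.17°) = -91.70°

|L| = -55.9 dB, ∠L = -91.7°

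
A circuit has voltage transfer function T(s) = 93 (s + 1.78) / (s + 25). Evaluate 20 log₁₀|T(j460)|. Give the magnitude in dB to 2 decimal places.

|j460 + 1.78| = √(460² + 1.78²) = 460
|j460 + 25| = √(460² + 25²) = 460.7
|T(j460)| = 93 × 460 / 460.7 = 92.864
20 log₁₀(92.864) = 39.357 dB

39.36 dB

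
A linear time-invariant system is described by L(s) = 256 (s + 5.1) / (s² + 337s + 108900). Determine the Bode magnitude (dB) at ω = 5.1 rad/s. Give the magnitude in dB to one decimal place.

-35.4 dB

|j5.1 + 5.1| = √(5.1² + 5.1²) = 7.212
|(j5.1)² + 337(j5.1) + 108900| = |1.0887e+05 + j1718.7| = 1.089e+05
|L(j5.1)| = 256 × 7.212 / 1.089e+05 = 0.016957
20 log₁₀(0.016957) = -35.41 dB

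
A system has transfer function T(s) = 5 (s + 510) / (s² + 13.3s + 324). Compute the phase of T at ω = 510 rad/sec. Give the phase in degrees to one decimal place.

∠(j510 + 510) = arctan(510/510) = 45.00°
∠[(j510)² + 13.3(j510) + 324] = ∠[-2.5978e+05 + j6783] = 178.50°
∠T(j510) = 45.00° − 178.50° = -133.50°

-133.5°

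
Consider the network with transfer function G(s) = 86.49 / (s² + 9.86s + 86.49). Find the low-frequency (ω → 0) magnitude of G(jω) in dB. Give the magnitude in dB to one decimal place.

G(0) = 86.49 / 86.49 = 1
20 log₁₀(1) = 0.00 dB

0.0 dB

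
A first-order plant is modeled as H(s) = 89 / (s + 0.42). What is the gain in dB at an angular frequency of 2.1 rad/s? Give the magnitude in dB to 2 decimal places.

32.37 dB

|j2.1 + 0.42| = √(2.1² + 0.42²) = 2.142
|H(j2.1)| = 89 / 2.142 = 41.558
20 log₁₀(41.558) = 32.373 dB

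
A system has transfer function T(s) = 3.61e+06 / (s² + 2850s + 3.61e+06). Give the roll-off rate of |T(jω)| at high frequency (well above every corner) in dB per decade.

With 0 zeros and 2 poles, the high-frequency asymptotic slope is 20 × (0 − 2) = -40 dB/decade.

-40 dB/decade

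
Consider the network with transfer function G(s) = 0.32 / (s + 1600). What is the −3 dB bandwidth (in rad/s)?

1600 rad/s

For a single-pole low-pass, the −3 dB point is at the pole: ω = 1600 rad/s.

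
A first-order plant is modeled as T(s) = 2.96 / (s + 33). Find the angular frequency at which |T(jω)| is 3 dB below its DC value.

For a single-pole low-pass, the −3 dB point is at the pole: ω = 33 rad/s.

33 rad/s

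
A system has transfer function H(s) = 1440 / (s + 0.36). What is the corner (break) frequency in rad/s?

0.36 rad/s

The single real pole at s = −0.36 gives a corner at ω = 0.36 rad/s.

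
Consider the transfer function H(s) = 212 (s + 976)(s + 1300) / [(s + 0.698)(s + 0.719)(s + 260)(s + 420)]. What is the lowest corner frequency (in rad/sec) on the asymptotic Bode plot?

0.698 rad/sec

Break frequencies occur at each pole and zero magnitude: 0.698 rad/sec, 0.719 rad/sec, 260 rad/sec, 420 rad/sec, 976 rad/sec, 1300 rad/sec.
The lowest is 0.698 rad/sec.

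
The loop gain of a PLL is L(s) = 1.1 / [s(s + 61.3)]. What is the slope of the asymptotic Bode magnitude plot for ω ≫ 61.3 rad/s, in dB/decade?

-40 dB/decade

With 0 zeros and 2 poles, the high-frequency asymptotic slope is 20 × (0 − 2) = -40 dB/decade.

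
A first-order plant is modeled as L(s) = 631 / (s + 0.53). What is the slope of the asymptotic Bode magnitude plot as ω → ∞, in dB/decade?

-20 dB/decade

With 0 zeros and 1 pole, the high-frequency asymptotic slope is 20 × (0 − 1) = -20 dB/decade.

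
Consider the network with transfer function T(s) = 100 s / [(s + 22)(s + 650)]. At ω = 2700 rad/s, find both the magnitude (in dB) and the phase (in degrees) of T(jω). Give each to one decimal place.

|j2700| = 2700
|j2700 + 22| = √(2700² + 22²) = 2700
|j2700 + 650| = √(2700² + 650²) = 2777
|T(j2700)| = 100 × 2700 / (2700 × 2777) = 0.036007
20 log₁₀(0.036007) = -28.87 dB
∠(j2700) = 90.00°
∠(j2700 + 22) = arctan(2700/22) = 89.53°
∠(j2700 + 650) = arctan(2700/650) = 76.46°
∠T(j2700) = 90.00° − (89.53° + 76.46°) = -76.00°

|T| = -28.9 dB, ∠T = -76.0°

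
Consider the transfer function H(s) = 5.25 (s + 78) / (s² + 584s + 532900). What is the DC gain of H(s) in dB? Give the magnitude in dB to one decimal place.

H(0) = 5.25 × 78 / 532900 = 0.00076844
20 log₁₀(0.00076844) = -62.29 dB

-62.3 dB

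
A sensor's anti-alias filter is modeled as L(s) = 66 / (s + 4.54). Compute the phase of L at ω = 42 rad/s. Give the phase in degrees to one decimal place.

∠(j42 + 4.54) = arctan(42/4.54) = 83.83°
∠L(j42) = −83.83° = -83.83°

-83.8°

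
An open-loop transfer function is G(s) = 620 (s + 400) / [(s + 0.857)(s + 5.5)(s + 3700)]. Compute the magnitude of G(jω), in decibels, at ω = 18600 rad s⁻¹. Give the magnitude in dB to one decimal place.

-115.1 dB

|j18600 + 400| = √(18600² + 400²) = 1.86e+04
|j18600 + 0.857| = √(18600² + 0.857²) = 1.86e+04
|j18600 + 5.5| = √(18600² + 5.5²) = 1.86e+04
|j18600 + 3700| = √(18600² + 3700²) = 1.896e+04
|G(j18600)| = 620 × 1.86e+04 / (1.86e+04 × 1.86e+04 × 1.896e+04) = 1.7581e-06
20 log₁₀(1.7581e-06) = -115.10 dB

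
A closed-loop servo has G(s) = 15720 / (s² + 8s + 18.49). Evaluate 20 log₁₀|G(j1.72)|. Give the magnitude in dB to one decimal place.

57.6 dB

|(j1.72)² + 8(j1.72) + 18.49| = |15.532 + j13.76| = 20.75
|G(j1.72)| = 15720 / 20.75 = 757.59
20 log₁₀(757.59) = 57.59 dB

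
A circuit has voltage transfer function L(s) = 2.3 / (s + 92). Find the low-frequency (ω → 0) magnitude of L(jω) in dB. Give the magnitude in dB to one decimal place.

-32.0 dB

L(0) = 2.3 / 92 = 0.025
20 log₁₀(0.025) = -32.04 dB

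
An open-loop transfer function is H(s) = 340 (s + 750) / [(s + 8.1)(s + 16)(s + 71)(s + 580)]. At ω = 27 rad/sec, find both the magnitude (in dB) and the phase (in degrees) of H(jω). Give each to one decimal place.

|j27 + 750| = √(27² + 750²) = 750.5
|j27 + 8.1| = √(27² + 8.1²) = 28.19
|j27 + 16| = √(27² + 16²) = 31.38
|j27 + 71| = √(27² + 71²) = 75.96
|j27 + 580| = √(27² + 580²) = 580.6
|H(j27)| = 340 × 750.5 / (28.19 × 31.38 × 75.96 × 580.6) = 0.0065394
20 log₁₀(0.0065394) = -43.69 dB
∠(j27 + 750) = arctan(27/750) = 2.06°
∠(j27 + 8.1) = arctan(27/8.1) = 73.30°
∠(j27 + 16) = arctan(27/16) = 59.35°
∠(j27 + 71) = arctan(27/71) = 20.82°
∠(j27 + 580) = arctan(27/580) = 2.67°
∠H(j27) = 2.06° − (73.30° + 59.35° + 20.82° + 2.67°) = -154.07°

|H| = -43.7 dB, ∠H = -154.1°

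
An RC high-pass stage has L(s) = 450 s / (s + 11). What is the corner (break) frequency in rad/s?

The single real pole at s = −11 gives a corner at ω = 11 rad/s.

11 rad/s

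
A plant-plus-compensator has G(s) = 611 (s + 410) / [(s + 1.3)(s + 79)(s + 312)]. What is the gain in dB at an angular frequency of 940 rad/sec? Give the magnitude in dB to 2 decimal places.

-62.93 dB

|j940 + 410| = √(940² + 410²) = 1026
|j940 + 1.3| = √(940² + 1.3²) = 940
|j940 + 79| = √(940² + 79²) = 943.3
|j940 + 312| = √(940² + 312²) = 990.4
|G(j940)| = 611 × 1026 / (940 × 943.3 × 990.4) = 0.00071348
20 log₁₀(0.00071348) = -62.932 dB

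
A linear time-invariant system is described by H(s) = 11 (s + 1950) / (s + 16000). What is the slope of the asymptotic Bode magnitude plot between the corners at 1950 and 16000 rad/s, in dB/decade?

20 dB/decade

In this band the factors already past their corner are: zero at 1950; net slope = 20 dB/decade.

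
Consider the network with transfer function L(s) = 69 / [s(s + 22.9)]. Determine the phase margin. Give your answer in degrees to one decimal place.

Gain crossover: |L(jω)| = 1 at ω ≈ 2.99 rad s⁻¹.
∠L(j2.99) = −90° − arctan(2.99/22.9) ≈ -97.43°
PM = 180° + (-97.43°) = 82.57°

82.6 deg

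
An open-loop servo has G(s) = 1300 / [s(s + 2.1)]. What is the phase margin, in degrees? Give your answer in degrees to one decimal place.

Gain crossover: |G(jω)| = 1 at ω ≈ 36 rad/s.
∠G(j36) = −90° − arctan(36/2.1) ≈ -176.66°
PM = 180° + (-176.66°) = 3.34°

3.3°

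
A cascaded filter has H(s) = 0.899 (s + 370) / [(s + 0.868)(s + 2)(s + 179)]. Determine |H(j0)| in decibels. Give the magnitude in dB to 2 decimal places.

0.59 dB

H(0) = 0.899 × 370 / (0.868 × 2 × 179) = 1.0704
20 log₁₀(1.0704) = 0.591 dB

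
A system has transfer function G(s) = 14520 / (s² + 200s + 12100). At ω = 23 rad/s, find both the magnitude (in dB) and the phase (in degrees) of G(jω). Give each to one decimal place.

|G| = 1.3 dB, ∠G = -21.7°

|(j23)² + 200(j23) + 12100| = |11571 + j4600| = 1.245e+04
|G(j23)| = 14520 / 1.245e+04 = 1.1661
20 log₁₀(1.1661) = 1.33 dB
∠[(j23)² + 200(j23) + 12100] = ∠[11571 + j4600] = 21.68°
∠G(j23) = −21.68° = -21.68°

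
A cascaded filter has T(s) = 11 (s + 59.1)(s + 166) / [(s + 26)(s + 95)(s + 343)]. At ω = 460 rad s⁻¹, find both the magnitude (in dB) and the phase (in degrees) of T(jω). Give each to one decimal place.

|T| = -33.9 dB, ∠T = -65.6 deg

|j460 + 59.1| = √(460² + 59.1²) = 463.8
|j460 + 166| = √(460² + 166²) = 489
|j460 + 26| = √(460² + 26²) = 460.7
|j460 + 95| = √(460² + 95²) = 469.7
|j460 + 343| = √(460² + 343²) = 573.8
|T(j460)| = 11 × 463.8 × 489 / (460.7 × 469.7 × 573.8) = 0.020091
20 log₁₀(0.020091) = -33.94 dB
∠(j460 + 59.1) = arctan(460/59.1) = 82.68°
∠(j460 + 166) = arctan(460/166) = 70.16°
∠(j460 + 26) = arctan(460/26) = 86.76°
∠(j460 + 95) = arctan(460/95) = 78.33°
∠(j460 + 343) = arctan(460/343) = 53.29°
∠T(j460) = 82.68° + 70.16° − (86.76° + 78.33° + 53.29°) = -65.55°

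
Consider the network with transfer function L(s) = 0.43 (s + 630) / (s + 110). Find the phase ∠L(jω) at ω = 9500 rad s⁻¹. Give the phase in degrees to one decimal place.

-3.1°

∠(j9500 + 630) = arctan(9500/630) = 86.21°
∠(j9500 + 110) = arctan(9500/110) = 89.34°
∠L(j9500) = 86.21° − 89.34° = -3.13°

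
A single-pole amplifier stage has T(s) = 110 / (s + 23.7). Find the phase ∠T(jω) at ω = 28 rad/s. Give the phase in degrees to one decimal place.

-49.8°

∠(j28 + 23.7) = arctan(28/23.7) = 49.75°
∠T(j28) = −49.75° = -49.75°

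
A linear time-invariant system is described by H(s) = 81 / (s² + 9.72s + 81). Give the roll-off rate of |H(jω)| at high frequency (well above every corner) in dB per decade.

With 0 zeros and 2 poles, the high-frequency asymptotic slope is 20 × (0 − 2) = -40 dB/decade.

-40 dB/decade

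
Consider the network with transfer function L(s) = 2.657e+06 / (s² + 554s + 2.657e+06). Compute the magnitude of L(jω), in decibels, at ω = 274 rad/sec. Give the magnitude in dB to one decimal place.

|(j274)² + 554(j274) + 2.657e+06| = |2.5819e+06 + j1.518e+05| = 2.586e+06
|L(j274)| = 2.657e+06 / 2.586e+06 = 1.0273
20 log₁₀(1.0273) = 0.23 dB

0.2 dB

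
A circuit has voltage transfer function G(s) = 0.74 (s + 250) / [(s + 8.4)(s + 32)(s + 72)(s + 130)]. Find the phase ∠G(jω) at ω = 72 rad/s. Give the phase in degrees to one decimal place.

-207.3°

∠(j72 + 250) = arctan(72/250) = 16.07°
∠(j72 + 8.4) = arctan(72/8.4) = 83.35°
∠(j72 + 32) = arctan(72/32) = 66.04°
∠(j72 + 72) = arctan(72/72) = 45.00°
∠(j72 + 130) = arctan(72/130) = 28.98°
∠G(j72) = 16.07° − (83.35° + 66.04° + 45.00° + 28.98°) = -207.30°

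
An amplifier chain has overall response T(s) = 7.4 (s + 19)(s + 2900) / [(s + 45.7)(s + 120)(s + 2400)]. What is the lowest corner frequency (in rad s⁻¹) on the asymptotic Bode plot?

19 rad s⁻¹

Break frequencies occur at each pole and zero magnitude: 19 rad s⁻¹, 45.7 rad s⁻¹, 120 rad s⁻¹, 2400 rad s⁻¹, 2900 rad s⁻¹.
The lowest is 19 rad s⁻¹.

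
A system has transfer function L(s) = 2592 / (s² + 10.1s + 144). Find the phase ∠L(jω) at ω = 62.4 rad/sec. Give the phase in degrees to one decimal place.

∠[(j62.4)² + 10.1(j62.4) + 144] = ∠[-3749.8 + j630.24] = 170.46°
∠L(j62.4) = −170.46° = -170.46°

-170.5 deg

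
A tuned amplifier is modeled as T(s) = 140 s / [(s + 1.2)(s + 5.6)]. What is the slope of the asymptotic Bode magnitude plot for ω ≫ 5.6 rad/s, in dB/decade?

With 1 zero and 2 poles, the high-frequency asymptotic slope is 20 × (1 − 2) = -20 dB/decade.

-20 dB/decade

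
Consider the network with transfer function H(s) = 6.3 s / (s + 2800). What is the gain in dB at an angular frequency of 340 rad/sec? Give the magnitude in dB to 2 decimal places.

-2.39 dB

|j340| = 340
|j340 + 2800| = √(340² + 2800²) = 2821
|H(j340)| = 6.3 × 340 / 2821 = 0.75942
20 log₁₀(0.75942) = -2.390 dB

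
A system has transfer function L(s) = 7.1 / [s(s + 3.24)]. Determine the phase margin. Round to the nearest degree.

60°

Gain crossover: |L(jω)| = 1 at ω ≈ 1.89 rad/sec.
∠L(j1.89) = −90° − arctan(1.89/3.24) ≈ -120.29°
PM = 180° + (-120.29°) = 59.71°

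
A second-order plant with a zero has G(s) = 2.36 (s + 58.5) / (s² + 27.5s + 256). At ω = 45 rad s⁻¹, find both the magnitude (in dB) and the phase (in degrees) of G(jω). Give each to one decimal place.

|G| = -21.9 dB, ∠G = -107.5°

|j45 + 58.5| = √(45² + 58.5²) = 73.81
|(j45)² + 27.5(j45) + 256| = |-1769 + j1237.5| = 2159
|G(j45)| = 2.36 × 73.81 / 2159 = 0.080681
20 log₁₀(0.080681) = -21.86 dB
∠(j45 + 58.5) = arctan(45/58.5) = 37.57°
∠[(j45)² + 27.5(j45) + 256] = ∠[-1769 + j1237.5] = 145.03°
∠G(j45) = 37.57° − 145.03° = -107.46°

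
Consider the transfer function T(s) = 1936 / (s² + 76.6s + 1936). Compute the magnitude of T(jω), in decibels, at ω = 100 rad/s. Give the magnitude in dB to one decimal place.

-15.2 dB

|(j100)² + 76.6(j100) + 1936| = |-8064 + j7660| = 1.112e+04
|T(j100)| = 1936 / 1.112e+04 = 0.17407
20 log₁₀(0.17407) = -15.19 dB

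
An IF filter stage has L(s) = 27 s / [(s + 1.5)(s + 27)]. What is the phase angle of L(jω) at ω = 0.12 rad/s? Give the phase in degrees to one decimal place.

∠(j0.12) = 90.00°
∠(j0.12 + 1.5) = arctan(0.12/1.5) = 4.57°
∠(j0.12 + 27) = arctan(0.12/27) = 0.25°
∠L(j0.12) = 90.00° − (4.57° + 0.25°) = 85.17°

85.2°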